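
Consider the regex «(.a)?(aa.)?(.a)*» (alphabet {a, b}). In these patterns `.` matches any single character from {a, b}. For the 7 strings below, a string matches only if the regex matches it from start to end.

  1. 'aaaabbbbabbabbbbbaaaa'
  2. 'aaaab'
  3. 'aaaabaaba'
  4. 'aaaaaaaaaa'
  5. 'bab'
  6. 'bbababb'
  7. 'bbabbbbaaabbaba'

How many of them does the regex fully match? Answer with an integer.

1 → no match
2 → match
3 → match
4 → match
5 → no match
6 → no match
7 → no match
Total matched: 3

3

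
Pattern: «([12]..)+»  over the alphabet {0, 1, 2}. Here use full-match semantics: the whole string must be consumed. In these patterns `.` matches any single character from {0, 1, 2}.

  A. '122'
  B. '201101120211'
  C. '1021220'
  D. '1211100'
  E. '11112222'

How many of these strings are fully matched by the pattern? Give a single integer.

A → match
B → match
C → no match
D → no match
E → no match
Total matched: 2

2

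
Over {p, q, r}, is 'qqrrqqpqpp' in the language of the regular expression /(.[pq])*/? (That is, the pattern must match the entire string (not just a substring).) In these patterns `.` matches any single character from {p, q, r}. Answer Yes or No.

No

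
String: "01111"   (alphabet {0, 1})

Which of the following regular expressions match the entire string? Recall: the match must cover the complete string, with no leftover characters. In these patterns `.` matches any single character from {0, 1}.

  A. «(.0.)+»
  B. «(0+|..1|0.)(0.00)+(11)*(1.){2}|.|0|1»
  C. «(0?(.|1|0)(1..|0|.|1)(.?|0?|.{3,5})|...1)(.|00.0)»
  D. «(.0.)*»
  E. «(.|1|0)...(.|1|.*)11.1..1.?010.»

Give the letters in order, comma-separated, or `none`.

A → no match
B → no match
C → match
D → no match
E → no match

C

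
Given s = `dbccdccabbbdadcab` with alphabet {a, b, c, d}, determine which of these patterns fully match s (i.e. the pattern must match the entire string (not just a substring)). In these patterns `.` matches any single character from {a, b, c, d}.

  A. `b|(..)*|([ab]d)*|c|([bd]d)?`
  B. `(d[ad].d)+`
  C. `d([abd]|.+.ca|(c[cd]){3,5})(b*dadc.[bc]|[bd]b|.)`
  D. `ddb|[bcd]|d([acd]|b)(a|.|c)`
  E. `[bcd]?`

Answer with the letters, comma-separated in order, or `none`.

A → no match
B → no match — must end with `d`
C → match
D → no match
E → no match

C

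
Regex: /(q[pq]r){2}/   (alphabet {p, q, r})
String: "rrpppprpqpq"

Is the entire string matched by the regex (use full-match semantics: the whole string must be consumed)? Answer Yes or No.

Every match must start with "q", but "rrpppprpqpq" does not.

No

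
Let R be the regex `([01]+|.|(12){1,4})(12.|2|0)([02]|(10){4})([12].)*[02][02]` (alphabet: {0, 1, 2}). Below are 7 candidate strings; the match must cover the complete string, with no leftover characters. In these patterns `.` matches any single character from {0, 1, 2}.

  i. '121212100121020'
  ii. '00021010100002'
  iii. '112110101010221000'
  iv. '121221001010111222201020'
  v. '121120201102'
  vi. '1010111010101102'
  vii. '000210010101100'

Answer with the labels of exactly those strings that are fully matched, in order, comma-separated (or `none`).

iii

i → no match
ii → no match
iii → match
iv → no match
v → no match
vi → no match
vii → no match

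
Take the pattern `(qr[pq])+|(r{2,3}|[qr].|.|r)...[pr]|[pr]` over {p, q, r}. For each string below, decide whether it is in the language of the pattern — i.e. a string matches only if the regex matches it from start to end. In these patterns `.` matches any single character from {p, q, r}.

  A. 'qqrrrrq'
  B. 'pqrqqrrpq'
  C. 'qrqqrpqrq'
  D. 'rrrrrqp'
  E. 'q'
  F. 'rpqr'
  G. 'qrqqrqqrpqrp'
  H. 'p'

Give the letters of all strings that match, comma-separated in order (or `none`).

C, D, G, H

A → no match
B → no match
C → match
D → match
E → no match
F → no match
G → match
H → match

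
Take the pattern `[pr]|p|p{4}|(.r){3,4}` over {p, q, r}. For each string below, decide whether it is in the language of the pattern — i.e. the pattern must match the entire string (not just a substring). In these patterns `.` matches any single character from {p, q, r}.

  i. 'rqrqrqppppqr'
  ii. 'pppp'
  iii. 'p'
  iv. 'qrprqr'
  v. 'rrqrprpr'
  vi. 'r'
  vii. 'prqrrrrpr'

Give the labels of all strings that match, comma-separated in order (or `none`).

i → no match
ii → match
iii → match
iv → match
v → match
vi → match
vii → no match

ii, iii, iv, v, vi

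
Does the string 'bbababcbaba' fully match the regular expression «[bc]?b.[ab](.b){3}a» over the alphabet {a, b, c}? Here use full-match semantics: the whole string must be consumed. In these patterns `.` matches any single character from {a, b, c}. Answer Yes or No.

Yes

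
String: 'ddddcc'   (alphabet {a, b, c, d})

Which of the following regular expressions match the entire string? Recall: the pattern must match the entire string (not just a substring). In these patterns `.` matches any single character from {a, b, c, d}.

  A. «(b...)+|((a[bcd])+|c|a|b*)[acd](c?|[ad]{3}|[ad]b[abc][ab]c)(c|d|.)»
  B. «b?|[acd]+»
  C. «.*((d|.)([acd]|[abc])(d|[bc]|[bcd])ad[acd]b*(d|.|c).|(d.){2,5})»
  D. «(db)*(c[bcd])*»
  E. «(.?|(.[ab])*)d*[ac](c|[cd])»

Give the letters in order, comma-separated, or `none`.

B, E

A → no match
B → match
C → no match
D → no match
E → match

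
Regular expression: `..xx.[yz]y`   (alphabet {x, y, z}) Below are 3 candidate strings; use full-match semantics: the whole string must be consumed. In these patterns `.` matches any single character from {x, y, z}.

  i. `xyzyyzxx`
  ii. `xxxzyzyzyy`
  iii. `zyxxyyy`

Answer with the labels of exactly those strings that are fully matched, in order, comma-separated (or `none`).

i. `xyzyyzxx` → no match — must end with `y`
ii. `xxxzyzyzyy` → no match
iii. `zyxxyyy` → match

iii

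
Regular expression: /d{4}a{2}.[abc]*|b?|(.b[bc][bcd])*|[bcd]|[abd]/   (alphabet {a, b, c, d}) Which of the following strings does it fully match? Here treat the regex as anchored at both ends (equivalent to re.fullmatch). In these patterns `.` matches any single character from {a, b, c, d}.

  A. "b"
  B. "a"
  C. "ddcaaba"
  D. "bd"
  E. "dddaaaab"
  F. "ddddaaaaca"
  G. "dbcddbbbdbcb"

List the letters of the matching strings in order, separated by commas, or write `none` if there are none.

A → match
B → match
C → no match
D → no match
E → no match
F → match
G → match

A, B, F, G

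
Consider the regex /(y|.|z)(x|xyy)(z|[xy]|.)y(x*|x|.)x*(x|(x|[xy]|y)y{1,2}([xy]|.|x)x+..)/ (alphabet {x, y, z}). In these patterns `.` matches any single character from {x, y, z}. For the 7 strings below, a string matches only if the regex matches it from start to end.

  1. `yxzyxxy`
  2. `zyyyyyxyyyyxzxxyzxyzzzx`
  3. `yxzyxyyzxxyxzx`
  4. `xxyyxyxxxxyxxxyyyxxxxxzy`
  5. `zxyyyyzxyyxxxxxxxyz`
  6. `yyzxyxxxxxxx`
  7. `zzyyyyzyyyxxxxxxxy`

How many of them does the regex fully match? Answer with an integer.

1 → no match
2 → no match
3 → no match
4 → no match
5 → match
6 → no match
7 → no match
Total matched: 1

1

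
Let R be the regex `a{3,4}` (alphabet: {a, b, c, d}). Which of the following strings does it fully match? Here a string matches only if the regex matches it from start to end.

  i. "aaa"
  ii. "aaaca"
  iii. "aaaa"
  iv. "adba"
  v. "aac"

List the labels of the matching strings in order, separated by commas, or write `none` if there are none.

i, iii

i → match
ii → no match
iii → match
iv → no match
v → no match — must end with "a"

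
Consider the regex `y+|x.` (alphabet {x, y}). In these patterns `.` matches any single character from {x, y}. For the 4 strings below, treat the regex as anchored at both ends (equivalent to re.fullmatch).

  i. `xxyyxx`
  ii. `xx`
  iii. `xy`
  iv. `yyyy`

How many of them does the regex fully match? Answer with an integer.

i → no match
ii → match
iii → match
iv → match
Total matched: 3

3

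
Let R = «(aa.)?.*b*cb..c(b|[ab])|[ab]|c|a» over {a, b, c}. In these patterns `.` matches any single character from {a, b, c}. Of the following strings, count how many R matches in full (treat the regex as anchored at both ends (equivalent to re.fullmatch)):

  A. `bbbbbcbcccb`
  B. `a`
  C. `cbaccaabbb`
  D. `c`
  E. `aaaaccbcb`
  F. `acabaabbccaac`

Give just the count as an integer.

3

A → match
B → match
C → no match
D → match
E → no match
F → no match
Total matched: 3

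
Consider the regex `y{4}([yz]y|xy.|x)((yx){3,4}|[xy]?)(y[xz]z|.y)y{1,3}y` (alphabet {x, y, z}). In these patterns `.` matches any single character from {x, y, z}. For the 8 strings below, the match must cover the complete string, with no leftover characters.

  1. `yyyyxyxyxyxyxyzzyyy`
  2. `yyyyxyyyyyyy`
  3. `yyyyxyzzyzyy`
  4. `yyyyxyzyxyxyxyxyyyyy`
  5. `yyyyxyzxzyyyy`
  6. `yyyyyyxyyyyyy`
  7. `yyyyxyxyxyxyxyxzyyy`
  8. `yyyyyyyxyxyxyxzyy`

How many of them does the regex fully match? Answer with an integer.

1 → match
2 → match
3 → no match
4 → match
5 → match
6 → match
7 → match
8 → match
Total matched: 7

7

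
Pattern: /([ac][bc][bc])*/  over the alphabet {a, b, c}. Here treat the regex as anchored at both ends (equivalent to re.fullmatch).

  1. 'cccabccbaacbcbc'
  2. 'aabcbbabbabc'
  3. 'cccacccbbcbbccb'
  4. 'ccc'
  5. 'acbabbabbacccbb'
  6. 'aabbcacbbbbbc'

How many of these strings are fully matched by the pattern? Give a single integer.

3

1 → no match
2 → no match
3 → match
4 → match
5 → match
6 → no match
Total matched: 3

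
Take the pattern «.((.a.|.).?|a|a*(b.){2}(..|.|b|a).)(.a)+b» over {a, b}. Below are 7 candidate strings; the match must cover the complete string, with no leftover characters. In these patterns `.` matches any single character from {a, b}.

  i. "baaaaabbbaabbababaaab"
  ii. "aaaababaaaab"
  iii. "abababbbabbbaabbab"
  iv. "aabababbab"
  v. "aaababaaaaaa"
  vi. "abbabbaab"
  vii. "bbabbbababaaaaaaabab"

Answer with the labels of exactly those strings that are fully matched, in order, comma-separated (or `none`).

i, vii

i → match
ii. "aaaababaaaab" → no match
iii → no match
iv. "aabababbab" → no match
v. "aaababaaaaaa" → no match — must end with "ab"
vi. "abbabbaab" → no match
vii → match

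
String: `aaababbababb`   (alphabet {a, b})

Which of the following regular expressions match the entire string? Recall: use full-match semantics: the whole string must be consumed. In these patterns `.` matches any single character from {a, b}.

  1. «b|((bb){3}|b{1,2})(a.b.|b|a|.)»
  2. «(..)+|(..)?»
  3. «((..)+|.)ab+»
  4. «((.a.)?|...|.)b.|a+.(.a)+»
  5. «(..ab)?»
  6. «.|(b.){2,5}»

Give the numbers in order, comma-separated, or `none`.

1 → no match
2 → match
3 → no match
4 → no match
5 → no match
6 → no match

2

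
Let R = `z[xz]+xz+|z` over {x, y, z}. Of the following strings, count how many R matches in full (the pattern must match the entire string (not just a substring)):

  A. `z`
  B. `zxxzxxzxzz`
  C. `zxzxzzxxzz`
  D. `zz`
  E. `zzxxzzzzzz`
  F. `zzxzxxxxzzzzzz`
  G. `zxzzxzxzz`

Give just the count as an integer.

6

A. `z` → match
B. `zxxzxxzxzz` → match
C. `zxzxzzxxzz` → match
D. `zz` → no match
E. `zzxxzzzzzz` → match
F → match
G. `zxzzxzxzz` → match
Total matched: 6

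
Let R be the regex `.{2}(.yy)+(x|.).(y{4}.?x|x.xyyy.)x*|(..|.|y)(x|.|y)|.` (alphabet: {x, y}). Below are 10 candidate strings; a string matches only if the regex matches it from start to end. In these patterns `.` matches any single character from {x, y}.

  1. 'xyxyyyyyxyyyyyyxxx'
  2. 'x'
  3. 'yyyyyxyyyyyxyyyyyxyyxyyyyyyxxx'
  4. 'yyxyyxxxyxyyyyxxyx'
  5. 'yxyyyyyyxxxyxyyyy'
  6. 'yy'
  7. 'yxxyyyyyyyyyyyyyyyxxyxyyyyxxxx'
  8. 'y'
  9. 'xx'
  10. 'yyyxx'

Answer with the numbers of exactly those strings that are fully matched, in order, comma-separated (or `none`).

1 → match
2 → match
3 → match
4 → no match
5 → match
6 → match
7 → match
8 → match
9 → match
10 → no match

1, 2, 3, 5, 6, 7, 8, 9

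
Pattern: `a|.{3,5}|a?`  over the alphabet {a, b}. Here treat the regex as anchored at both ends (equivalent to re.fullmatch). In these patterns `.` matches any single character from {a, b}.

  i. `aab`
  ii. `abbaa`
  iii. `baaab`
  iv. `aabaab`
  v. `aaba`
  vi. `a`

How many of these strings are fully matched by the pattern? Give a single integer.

5

i → match
ii → match
iii → match
iv → no match
v → match
vi → match
Total matched: 5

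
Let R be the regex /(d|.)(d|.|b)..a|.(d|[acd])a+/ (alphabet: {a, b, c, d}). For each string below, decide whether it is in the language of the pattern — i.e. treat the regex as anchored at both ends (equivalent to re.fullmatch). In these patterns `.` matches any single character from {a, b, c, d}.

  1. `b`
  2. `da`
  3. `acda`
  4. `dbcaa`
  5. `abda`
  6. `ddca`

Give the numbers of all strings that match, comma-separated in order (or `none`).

1 → no match — must end with `a`
2 → no match
3 → no match
4 → match
5 → no match
6 → no match

4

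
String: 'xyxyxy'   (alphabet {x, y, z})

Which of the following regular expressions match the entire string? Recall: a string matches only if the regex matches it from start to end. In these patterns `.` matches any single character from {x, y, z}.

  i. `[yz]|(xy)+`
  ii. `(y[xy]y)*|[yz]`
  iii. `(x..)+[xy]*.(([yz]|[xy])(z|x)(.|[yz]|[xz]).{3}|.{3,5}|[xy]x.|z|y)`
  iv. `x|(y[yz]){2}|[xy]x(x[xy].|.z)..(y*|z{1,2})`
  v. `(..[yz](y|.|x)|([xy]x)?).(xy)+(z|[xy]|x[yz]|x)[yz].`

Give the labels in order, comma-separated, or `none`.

i → match
ii → no match
iii → match
iv → no match
v → no match

i, iii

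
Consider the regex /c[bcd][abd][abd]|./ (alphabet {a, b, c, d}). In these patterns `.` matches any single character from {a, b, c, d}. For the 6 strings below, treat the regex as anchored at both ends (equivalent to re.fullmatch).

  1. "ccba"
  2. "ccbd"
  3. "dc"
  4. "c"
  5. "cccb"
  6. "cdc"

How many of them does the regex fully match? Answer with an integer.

1. "ccba" → match
2. "ccbd" → match
3. "dc" → no match
4. "c" → match
5. "cccb" → no match
6. "cdc" → no match
Total matched: 3

3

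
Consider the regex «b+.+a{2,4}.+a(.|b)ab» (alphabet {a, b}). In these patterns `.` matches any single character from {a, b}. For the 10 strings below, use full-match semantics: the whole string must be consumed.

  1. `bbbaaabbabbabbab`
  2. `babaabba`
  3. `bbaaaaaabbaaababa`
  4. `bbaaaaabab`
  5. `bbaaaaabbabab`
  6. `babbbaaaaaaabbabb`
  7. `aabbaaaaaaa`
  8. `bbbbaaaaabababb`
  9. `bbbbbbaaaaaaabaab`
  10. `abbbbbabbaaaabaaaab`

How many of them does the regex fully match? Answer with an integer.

2

1 → no match
2. `babaabba` → no match — must end with `ab`
3 → no match — must end with `ab`
4. `bbaaaaabab` → match
5 → match
6 → no match — must end with `ab`
7. `aabbaaaaaaa` → no match — must start with `b`
8 → no match — must end with `ab`
9 → no match
10 → no match — must start with `b`
Total matched: 2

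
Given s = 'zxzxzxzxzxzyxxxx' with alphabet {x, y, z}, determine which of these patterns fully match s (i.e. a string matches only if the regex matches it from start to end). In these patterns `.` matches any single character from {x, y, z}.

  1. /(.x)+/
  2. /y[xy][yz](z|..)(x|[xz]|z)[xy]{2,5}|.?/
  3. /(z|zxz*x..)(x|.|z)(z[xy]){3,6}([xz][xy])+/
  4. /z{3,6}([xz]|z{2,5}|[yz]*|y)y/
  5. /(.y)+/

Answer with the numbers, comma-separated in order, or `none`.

1 → no match
2 → no match
3 → match
4 → no match — must end with 'y'
5 → no match — must end with 'y'

3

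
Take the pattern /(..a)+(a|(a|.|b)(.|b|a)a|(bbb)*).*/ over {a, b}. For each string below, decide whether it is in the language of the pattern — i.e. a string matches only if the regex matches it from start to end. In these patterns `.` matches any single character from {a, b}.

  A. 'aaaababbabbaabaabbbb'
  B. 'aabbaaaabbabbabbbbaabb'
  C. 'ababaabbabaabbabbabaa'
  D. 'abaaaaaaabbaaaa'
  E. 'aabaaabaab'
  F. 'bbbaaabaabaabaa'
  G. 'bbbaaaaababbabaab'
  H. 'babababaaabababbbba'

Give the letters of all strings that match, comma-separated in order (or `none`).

A, C, D

A → match
B → no match
C → match
D → match
E → no match
F → no match
G → no match
H → no match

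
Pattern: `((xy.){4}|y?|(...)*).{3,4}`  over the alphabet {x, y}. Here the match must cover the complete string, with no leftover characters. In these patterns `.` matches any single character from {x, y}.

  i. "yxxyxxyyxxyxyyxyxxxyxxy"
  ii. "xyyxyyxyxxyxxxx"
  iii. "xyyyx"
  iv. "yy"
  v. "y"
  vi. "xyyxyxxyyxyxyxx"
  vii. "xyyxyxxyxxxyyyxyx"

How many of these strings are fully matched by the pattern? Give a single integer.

i → no match
ii → match
iii → no match
iv → no match
v → no match
vi → match
vii → no match
Total matched: 2

2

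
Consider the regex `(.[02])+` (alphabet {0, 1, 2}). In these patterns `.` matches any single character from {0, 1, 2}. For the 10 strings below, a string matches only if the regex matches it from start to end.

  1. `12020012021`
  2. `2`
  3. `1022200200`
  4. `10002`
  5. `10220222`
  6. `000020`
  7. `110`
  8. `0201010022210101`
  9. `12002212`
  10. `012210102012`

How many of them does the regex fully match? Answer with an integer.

1 → no match
2 → no match
3 → match
4 → no match
5 → match
6 → match
7 → no match
8 → no match
9 → match
10 → no match
Total matched: 4

4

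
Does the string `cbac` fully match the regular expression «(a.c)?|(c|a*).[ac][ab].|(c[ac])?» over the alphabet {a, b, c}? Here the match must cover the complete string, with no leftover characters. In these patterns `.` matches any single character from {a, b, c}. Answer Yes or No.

No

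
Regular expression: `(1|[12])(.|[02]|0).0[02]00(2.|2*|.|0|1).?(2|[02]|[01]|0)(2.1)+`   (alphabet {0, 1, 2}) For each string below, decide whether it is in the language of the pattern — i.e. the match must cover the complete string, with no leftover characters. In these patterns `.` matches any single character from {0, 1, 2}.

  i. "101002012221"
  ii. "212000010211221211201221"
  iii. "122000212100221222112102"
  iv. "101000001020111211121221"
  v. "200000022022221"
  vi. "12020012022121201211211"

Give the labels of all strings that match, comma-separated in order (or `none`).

ii

i → no match
ii → match
iii → no match — must end with "1"
iv → no match
v → no match
vi → no match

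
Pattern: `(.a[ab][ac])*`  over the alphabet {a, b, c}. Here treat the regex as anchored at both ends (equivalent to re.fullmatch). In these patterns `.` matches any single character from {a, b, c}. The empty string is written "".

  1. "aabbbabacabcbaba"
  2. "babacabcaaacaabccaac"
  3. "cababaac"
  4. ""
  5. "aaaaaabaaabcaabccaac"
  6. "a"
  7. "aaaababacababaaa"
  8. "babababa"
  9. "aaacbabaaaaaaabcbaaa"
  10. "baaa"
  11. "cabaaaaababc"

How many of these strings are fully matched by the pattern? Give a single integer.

1 → no match
2 → match
3 → match
4 → match
5 → match
6 → no match
7 → match
8 → match
9 → match
10 → match
11 → match
Total matched: 9

9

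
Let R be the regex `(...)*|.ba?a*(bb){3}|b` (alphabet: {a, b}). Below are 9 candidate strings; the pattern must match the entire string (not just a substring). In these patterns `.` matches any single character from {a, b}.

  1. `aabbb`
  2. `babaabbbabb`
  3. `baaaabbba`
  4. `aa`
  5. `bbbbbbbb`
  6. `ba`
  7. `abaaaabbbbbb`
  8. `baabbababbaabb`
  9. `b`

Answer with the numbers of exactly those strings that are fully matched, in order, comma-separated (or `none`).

3, 5, 7, 9

1 → no match
2 → no match
3 → match
4 → no match
5 → match
6 → no match
7 → match
8 → no match
9 → match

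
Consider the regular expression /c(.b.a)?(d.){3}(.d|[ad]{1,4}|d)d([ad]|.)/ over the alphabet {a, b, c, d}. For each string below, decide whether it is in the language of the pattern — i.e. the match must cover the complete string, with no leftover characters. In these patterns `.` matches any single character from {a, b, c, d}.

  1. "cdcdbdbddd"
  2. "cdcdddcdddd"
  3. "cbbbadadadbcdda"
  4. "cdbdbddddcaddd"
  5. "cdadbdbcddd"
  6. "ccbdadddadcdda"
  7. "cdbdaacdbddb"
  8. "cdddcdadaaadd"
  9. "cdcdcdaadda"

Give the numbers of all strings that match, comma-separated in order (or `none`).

1 → match
2 → match
3 → match
4 → no match
5 → match
6 → match
7 → no match
8 → match
9 → match

1, 2, 3, 5, 6, 8, 9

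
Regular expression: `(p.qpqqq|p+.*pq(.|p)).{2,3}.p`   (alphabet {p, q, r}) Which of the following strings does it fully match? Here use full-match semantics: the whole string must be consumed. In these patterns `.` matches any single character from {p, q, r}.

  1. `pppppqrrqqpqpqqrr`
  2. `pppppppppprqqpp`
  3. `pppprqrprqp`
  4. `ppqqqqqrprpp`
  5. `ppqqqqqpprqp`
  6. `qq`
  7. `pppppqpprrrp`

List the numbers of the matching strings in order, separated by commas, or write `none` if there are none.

1 → no match — must end with `p`
2 → no match
3. `pppprqrprqp` → no match
4. `ppqqqqqrprpp` → no match
5. `ppqqqqqpprqp` → no match
6. `qq` → no match — must start with `p`
7. `pppppqpprrrp` → match

7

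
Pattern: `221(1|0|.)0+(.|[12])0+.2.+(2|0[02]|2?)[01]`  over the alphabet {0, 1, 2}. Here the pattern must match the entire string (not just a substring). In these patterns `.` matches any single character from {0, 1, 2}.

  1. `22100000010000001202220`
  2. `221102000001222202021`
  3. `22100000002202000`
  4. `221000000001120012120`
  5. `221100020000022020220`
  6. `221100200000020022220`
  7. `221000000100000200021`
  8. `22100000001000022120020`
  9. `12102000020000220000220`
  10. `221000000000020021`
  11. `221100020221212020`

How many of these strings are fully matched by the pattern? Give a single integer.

1 → match
2 → match
3 → match
4 → no match
5 → match
6 → match
7 → match
8 → match
9 → no match — must start with `221`
10 → match
11 → match
Total matched: 9

9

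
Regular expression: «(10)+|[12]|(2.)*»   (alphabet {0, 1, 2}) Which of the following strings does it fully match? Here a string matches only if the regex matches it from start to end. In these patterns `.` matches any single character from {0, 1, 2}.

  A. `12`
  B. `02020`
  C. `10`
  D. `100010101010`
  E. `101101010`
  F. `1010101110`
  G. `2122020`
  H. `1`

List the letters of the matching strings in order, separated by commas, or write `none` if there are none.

A → no match
B → no match
C → match
D → no match
E → no match
F → no match
G → no match
H → match

C, H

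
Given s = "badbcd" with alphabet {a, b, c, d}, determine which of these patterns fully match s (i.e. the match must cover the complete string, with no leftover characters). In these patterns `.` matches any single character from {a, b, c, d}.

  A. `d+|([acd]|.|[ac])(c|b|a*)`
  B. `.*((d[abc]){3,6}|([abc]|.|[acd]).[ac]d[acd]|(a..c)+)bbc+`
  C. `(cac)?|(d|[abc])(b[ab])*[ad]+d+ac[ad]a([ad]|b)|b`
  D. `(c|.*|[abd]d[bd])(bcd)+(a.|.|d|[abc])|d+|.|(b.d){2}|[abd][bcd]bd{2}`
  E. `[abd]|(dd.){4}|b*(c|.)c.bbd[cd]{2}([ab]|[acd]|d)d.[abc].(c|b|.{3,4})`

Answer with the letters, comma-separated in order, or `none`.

D

A → no match
B → no match — must end with "c"
C → no match
D → match
E → no match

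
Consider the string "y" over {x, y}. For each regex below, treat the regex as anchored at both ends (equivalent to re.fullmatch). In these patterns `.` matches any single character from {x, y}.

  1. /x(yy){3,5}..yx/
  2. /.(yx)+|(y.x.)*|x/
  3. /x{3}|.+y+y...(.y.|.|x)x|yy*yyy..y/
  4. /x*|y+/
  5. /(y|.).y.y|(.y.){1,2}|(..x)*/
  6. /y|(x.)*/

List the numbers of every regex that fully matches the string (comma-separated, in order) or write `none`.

1 → no match — must start with "xyy"
2 → no match
3 → no match
4 → match
5 → no match
6 → match

4, 6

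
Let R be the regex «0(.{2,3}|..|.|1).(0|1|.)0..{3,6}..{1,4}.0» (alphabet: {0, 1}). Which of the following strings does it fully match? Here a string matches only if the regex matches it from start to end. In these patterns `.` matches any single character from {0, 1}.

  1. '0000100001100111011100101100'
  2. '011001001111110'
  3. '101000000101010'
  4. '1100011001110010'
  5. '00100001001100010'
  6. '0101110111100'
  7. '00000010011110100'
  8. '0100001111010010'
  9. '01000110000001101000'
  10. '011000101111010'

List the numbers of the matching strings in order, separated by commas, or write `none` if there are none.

2, 5, 7, 8, 10

1 → no match
2 → match
3 → no match — must start with '0'
4 → no match — must start with '0'
5 → match
6 → no match
7 → match
8 → match
9 → no match
10 → match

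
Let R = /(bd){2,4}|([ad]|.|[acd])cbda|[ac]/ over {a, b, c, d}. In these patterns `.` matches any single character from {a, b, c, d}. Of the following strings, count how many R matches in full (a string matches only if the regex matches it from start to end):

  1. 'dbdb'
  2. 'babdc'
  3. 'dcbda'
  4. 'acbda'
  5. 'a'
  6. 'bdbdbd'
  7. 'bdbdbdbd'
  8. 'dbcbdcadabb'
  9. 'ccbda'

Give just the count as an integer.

1 → no match
2 → no match
3 → match
4 → match
5 → match
6 → match
7 → match
8 → no match
9 → match
Total matched: 6

6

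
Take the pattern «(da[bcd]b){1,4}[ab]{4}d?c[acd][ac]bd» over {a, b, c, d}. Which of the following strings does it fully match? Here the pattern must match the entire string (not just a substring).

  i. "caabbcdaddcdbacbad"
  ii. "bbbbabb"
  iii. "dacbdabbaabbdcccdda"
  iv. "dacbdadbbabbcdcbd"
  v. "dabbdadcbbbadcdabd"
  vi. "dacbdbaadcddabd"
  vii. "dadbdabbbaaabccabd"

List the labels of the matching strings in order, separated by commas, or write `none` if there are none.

i → no match — must start with "da"
ii → no match — must start with "da"
iii → no match — must end with "bd"
iv → match
v → no match
vi → no match
vii → no match

iv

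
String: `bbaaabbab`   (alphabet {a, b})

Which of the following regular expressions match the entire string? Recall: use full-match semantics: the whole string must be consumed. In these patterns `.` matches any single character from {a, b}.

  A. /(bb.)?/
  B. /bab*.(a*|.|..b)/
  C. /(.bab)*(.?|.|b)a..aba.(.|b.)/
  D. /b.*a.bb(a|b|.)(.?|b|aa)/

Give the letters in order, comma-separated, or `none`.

A → no match
B → no match — must start with `ba`
C → no match
D → match

D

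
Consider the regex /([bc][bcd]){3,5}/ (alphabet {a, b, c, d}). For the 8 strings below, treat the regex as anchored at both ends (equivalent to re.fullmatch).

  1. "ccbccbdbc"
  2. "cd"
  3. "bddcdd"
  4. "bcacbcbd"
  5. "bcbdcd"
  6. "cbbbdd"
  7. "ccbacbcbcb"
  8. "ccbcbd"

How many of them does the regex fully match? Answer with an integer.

2

1 → no match
2 → no match
3 → no match
4 → no match
5 → match
6 → no match
7 → no match
8 → match
Total matched: 2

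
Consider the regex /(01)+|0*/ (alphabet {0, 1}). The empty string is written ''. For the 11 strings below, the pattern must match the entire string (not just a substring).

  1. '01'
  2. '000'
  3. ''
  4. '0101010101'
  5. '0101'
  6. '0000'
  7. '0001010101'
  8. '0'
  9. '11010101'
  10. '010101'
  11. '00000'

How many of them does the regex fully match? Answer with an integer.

9

1 → match
2 → match
3 → match
4 → match
5 → match
6 → match
7 → no match
8 → match
9 → no match
10 → match
11 → match
Total matched: 9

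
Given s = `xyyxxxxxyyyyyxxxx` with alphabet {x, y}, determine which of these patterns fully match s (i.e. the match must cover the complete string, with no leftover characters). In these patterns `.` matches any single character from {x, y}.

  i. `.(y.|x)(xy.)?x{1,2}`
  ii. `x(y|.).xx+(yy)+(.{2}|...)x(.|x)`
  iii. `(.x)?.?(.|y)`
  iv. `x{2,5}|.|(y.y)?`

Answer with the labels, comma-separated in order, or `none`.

i → no match
ii → match
iii → no match
iv → no match

ii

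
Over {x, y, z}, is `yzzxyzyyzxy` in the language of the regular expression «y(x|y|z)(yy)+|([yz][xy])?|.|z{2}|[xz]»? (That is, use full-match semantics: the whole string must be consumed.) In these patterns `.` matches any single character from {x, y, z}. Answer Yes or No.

No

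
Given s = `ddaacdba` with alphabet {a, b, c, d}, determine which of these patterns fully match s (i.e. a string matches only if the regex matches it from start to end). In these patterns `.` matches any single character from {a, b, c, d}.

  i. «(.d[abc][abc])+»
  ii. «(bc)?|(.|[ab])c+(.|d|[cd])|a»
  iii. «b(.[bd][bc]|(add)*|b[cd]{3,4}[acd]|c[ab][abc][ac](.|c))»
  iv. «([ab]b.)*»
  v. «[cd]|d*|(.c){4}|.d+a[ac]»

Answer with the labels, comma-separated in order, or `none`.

i

i → match
ii → no match
iii → no match — must start with `b`
iv → no match
v → no match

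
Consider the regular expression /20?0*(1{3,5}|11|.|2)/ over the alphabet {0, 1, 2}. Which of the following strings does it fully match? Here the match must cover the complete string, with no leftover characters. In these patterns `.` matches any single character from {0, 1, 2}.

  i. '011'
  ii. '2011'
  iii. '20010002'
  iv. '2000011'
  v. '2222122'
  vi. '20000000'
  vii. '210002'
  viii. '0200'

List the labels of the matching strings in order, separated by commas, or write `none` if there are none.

i. '011' → no match — must start with '2'
ii. '2011' → match
iii. '20010002' → no match
iv. '2000011' → match
v. '2222122' → no match
vi. '20000000' → match
vii. '210002' → no match
viii. '0200' → no match — must start with '2'

ii, iv, vi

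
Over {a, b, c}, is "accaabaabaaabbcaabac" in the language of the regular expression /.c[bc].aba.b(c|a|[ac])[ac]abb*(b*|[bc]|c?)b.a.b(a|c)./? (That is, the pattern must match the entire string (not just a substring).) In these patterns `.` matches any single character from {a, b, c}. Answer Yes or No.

Yes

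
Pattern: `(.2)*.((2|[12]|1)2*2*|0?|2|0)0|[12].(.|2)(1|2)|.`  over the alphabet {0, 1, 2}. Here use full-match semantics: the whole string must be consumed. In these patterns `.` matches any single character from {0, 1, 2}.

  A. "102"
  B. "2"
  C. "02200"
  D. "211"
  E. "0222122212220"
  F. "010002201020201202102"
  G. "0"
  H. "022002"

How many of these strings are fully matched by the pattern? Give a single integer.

A → no match
B → match
C → match
D → no match
E → match
F → no match
G → match
H → no match
Total matched: 4

4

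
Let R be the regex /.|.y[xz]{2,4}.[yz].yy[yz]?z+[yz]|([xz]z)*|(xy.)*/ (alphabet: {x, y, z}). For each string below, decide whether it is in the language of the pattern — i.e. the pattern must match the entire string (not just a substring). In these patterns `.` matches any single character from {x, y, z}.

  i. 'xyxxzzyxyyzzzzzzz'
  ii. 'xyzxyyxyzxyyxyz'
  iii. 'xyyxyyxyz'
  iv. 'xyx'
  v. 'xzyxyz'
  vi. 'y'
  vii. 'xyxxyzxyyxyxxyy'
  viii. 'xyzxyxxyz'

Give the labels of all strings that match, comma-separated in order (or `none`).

i, ii, iii, iv, vi, vii, viii

i → match
ii → match
iii. 'xyyxyyxyz' → match
iv. 'xyx' → match
v. 'xzyxyz' → no match
vi. 'y' → match
vii → match
viii. 'xyzxyxxyz' → match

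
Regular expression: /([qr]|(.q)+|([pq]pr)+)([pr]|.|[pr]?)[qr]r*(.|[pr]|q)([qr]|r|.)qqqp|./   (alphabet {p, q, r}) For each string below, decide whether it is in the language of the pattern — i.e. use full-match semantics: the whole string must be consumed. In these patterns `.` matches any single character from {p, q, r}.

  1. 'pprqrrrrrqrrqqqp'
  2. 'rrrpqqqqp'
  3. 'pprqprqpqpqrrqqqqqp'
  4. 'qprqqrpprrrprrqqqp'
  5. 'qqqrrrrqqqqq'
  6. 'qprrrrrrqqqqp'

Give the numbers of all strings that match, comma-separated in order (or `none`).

1 → no match
2 → match
3 → no match
4 → no match
5 → no match
6 → match

2, 6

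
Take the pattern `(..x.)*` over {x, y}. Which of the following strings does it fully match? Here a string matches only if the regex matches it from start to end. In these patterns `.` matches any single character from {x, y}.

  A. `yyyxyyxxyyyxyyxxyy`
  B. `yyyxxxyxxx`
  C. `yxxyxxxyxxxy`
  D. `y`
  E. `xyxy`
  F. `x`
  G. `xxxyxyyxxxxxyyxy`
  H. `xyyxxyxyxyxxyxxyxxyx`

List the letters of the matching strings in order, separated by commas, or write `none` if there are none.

A → no match
B → no match
C → match
D → no match
E → match
F → no match
G → no match
H → no match

C, E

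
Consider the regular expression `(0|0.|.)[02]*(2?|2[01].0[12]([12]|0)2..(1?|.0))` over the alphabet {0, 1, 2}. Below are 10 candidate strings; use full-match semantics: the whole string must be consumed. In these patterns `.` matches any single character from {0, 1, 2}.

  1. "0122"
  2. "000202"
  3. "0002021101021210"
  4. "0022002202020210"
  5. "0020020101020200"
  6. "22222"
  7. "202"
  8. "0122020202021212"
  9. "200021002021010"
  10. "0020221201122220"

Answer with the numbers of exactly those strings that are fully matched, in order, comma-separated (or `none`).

1, 2, 3, 4, 5, 6, 7, 8, 9, 10

1 → match
2 → match
3 → match
4 → match
5 → match
6 → match
7 → match
8 → match
9 → match
10 → match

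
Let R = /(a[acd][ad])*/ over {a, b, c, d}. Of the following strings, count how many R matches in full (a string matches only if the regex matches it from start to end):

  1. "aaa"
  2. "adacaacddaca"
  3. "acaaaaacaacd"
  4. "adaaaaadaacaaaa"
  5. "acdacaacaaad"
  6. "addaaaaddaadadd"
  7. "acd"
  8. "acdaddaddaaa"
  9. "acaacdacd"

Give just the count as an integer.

1 → match
2 → no match
3 → match
4 → match
5 → match
6 → match
7 → match
8 → match
9 → match
Total matched: 8

8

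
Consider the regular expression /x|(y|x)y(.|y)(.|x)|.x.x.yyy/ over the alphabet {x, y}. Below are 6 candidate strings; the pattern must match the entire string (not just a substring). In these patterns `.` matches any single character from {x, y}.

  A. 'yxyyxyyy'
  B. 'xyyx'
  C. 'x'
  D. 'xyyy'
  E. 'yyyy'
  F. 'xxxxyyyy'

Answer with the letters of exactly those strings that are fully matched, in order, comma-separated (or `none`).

A. 'yxyyxyyy' → no match
B. 'xyyx' → match
C. 'x' → match
D. 'xyyy' → match
E. 'yyyy' → match
F. 'xxxxyyyy' → match

B, C, D, E, F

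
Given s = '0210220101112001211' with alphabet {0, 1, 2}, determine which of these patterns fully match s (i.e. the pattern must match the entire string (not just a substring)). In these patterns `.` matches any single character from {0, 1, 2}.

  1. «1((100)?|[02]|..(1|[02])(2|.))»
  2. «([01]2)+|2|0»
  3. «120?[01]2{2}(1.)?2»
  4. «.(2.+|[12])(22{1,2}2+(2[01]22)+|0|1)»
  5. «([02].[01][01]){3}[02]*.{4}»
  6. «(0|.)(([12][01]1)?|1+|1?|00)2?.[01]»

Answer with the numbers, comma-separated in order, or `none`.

4, 5

1 → no match — must start with '1'
2 → no match
3 → no match — must start with '12'
4 → match
5 → match
6 → no match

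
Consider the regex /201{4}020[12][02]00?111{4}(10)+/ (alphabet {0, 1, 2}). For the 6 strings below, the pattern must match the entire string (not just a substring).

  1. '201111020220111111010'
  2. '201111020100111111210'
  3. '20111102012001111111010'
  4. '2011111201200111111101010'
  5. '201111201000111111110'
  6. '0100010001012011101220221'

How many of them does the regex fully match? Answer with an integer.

1

1 → no match
2 → no match
3 → match
4 → no match
5 → no match
6 → no match — must start with '201'
Total matched: 1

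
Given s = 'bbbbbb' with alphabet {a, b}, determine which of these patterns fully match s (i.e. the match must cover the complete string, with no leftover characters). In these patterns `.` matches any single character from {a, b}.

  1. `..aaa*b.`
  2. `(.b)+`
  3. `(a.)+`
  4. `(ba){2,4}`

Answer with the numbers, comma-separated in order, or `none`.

1 → no match
2 → match
3 → no match — must start with 'a'
4 → no match — must start with 'ba'

2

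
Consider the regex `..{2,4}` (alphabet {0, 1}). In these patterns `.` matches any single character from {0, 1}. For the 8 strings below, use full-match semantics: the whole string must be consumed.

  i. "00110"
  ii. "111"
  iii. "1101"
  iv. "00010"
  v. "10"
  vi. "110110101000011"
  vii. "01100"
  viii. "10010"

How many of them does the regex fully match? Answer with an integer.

i → match
ii → match
iii → match
iv → match
v → no match
vi → no match
vii → match
viii → match
Total matched: 6

6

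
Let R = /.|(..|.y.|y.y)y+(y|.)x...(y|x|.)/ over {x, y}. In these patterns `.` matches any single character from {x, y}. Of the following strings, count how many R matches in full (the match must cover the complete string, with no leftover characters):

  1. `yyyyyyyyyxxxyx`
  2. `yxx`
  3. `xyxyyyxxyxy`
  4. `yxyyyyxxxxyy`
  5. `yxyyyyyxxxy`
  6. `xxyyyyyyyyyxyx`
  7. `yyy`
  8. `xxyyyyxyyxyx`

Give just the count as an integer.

3

1 → match
2. `yxx` → no match
3. `xyxyyyxxyxy` → match
4. `yxyyyyxxxxyy` → match
5. `yxyyyyyxxxy` → no match
6 → no match
7. `yyy` → no match
8. `xxyyyyxyyxyx` → no match
Total matched: 3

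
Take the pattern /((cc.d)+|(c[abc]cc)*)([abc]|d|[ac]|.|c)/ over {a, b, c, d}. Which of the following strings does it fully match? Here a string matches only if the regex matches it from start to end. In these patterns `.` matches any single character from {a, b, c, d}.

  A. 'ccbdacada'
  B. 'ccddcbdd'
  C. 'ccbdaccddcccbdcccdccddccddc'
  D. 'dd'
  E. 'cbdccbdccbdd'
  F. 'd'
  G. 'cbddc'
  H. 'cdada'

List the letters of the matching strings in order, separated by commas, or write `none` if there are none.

A → no match
B → no match
C → no match
D → no match
E → no match
F → match
G → no match
H → no match

F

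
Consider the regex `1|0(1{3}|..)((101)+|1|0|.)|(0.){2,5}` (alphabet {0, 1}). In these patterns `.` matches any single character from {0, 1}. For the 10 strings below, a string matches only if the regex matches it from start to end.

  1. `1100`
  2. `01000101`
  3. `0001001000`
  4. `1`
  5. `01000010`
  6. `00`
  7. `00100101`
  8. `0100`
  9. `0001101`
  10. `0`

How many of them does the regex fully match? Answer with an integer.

1 → no match
2 → match
3 → no match
4 → match
5 → no match
6 → no match
7 → no match
8 → match
9 → no match
10 → no match
Total matched: 3

3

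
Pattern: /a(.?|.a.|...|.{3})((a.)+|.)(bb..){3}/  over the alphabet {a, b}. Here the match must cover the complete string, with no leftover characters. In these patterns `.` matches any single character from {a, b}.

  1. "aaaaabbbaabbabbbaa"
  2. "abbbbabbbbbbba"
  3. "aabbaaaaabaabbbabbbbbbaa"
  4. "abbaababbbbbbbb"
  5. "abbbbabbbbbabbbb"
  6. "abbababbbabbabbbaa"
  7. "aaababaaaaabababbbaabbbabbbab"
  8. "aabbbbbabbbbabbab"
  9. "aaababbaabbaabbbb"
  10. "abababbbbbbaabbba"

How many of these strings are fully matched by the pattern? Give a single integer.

1 → match
2 → match
3 → match
4 → no match
5 → no match
6 → no match
7 → no match
8 → match
9 → match
10 → match
Total matched: 6

6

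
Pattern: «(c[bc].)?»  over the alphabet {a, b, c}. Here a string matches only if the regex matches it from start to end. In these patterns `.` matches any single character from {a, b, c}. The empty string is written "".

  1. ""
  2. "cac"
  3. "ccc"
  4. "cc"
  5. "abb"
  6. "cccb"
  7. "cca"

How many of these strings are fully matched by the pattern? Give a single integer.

1. "" → match
2. "cac" → no match
3. "ccc" → match
4. "cc" → no match
5. "abb" → no match
6. "cccb" → no match
7. "cca" → match
Total matched: 3

3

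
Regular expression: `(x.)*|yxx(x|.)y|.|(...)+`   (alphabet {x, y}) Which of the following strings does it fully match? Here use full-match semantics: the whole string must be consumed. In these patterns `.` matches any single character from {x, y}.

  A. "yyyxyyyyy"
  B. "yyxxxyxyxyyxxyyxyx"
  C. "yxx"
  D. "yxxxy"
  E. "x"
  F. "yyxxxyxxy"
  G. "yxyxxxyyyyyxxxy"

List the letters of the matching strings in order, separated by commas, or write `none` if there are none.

A. "yyyxyyyyy" → match
B → match
C. "yxx" → match
D. "yxxxy" → match
E. "x" → match
F. "yyxxxyxxy" → match
G → match

A, B, C, D, E, F, G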